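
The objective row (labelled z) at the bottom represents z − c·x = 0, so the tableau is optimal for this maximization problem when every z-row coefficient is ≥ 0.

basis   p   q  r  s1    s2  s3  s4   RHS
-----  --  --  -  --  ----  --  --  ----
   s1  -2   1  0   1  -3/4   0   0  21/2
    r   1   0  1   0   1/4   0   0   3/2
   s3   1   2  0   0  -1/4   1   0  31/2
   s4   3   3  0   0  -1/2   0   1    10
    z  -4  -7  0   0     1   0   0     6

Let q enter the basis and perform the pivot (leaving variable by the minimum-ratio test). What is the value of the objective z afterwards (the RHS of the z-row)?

Ratio test on column q — row 1: (21/2)/1 = 21/2; row 2: entry 0 ≤ 0; row 3: (31/2)/2 = 31/4; row 4: 10/3 = 10/3. Minimum is 10/3 at row 4 (s4 leaves); pivot element 3.
Pivot on row 4; the z-row RHS becomes 6 − (-7)·(10/3) = 88/3.

88/3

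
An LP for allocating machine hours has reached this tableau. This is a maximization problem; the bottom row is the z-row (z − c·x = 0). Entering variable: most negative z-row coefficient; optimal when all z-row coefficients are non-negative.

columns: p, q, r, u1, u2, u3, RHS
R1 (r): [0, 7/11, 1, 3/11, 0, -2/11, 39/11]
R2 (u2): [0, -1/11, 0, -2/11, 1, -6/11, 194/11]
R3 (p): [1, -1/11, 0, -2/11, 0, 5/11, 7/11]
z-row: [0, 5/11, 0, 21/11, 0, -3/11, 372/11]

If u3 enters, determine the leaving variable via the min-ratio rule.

Column u3 entries and ratios — r: -2/11 ≤ 0, skip; u2: -6/11 ≤ 0, skip; p: (7/11)/(5/11) = 7/5.
Smallest ratio is 7/5 in the row of p, so p leaves.

p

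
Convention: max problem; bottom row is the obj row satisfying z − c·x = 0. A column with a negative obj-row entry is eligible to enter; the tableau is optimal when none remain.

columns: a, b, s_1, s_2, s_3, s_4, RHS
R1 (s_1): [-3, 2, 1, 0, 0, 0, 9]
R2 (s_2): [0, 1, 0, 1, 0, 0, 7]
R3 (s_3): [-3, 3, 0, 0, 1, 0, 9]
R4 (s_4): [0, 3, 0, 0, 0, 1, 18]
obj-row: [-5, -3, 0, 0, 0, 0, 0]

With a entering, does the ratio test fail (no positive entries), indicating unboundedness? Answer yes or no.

yes

Every constraint-row entry in column a is ≤ 0, so increasing a is unbounded.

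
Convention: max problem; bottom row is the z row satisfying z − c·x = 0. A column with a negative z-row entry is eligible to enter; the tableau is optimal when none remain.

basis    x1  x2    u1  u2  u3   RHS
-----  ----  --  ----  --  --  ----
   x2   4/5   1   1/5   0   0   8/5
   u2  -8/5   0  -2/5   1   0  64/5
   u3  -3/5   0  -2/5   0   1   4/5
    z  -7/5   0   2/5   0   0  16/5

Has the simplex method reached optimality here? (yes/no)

no

The z-row has a negative entry -7/5 in column x1, so it is not optimal.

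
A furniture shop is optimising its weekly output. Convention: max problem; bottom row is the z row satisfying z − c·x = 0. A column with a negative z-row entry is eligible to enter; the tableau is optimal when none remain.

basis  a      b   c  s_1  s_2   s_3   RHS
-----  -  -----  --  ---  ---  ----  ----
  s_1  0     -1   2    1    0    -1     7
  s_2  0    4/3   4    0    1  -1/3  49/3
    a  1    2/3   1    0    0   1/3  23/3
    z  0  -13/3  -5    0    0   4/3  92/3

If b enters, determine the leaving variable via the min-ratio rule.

Column b entries and ratios — s_1: -1 ≤ 0, skip; s_2: (49/3)/(4/3) = 49/4; a: (23/3)/(2/3) = 23/2.
Smallest ratio is 23/2 in the row of a, so a leaves.

a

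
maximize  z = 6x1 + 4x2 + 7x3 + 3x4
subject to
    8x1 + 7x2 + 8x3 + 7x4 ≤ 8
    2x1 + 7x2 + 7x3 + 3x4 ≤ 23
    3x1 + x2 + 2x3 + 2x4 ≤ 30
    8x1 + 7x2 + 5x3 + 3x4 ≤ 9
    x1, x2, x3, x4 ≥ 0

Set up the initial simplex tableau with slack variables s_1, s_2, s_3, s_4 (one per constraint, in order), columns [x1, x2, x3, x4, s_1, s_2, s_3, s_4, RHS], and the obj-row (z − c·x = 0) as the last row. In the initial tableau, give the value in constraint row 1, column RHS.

The RHS of constraint 1 is b_1 = 8.

8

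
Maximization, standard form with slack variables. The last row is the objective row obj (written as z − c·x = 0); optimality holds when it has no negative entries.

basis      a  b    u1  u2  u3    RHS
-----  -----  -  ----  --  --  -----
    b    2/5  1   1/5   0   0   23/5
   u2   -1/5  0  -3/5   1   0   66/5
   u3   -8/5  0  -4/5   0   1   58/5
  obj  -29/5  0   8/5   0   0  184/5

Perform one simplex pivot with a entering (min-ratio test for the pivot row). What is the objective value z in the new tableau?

Ratio test on column a — row 1: (23/5)/(2/5) = 23/2; row 2: entry -1/5 ≤ 0; row 3: entry -8/5 ≤ 0. Minimum is 23/2 at row 1 (b leaves); pivot element 2/5.
Pivot on row 1; the obj-row RHS becomes 184/5 − (-29/5)·(23/2) = 207/2.

207/2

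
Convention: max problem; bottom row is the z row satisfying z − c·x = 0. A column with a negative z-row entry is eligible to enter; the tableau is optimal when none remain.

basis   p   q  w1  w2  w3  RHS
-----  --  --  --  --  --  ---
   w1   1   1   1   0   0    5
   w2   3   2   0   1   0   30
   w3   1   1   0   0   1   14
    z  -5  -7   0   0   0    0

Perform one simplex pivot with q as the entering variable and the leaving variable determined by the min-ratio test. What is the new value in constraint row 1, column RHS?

Ratio test on column q — row 1: 5/1 = 5; row 2: 30/2 = 15; row 3: 14/1 = 14. Minimum is 5 at row 1 (w1 leaves); pivot element 1.
Divide row 1 by 1; eliminate column q from the other rows.
In the new row 1, the RHS entry is the old entry divided by the pivot: 5/1 = 5.

5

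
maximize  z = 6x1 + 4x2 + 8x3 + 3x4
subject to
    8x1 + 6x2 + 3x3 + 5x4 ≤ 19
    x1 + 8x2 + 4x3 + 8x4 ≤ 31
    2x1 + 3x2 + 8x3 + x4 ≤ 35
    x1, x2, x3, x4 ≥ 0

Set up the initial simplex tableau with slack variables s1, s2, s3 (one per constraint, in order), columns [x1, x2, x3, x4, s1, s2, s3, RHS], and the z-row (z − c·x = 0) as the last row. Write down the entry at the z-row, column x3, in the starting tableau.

The z-row carries the negated objective coefficients: the x3 entry is -8.

-8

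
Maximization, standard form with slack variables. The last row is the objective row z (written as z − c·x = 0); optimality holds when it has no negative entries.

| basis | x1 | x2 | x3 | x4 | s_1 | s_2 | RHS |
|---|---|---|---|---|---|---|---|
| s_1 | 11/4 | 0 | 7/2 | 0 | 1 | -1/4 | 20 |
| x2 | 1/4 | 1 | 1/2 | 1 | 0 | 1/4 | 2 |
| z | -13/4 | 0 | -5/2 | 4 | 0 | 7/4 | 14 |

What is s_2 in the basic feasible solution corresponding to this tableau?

0

s_2 is not in the basis, so in the current basic feasible solution s_2 = 0.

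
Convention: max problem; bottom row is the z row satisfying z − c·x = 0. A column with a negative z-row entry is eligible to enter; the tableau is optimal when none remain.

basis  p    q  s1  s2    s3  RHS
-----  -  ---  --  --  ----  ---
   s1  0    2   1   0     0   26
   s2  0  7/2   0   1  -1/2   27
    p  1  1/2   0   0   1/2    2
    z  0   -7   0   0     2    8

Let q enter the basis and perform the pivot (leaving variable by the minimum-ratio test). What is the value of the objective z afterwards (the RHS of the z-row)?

36

Ratio test on column q — row 1: 26/2 = 13; row 2: 27/(7/2) = 54/7; row 3: 2/(1/2) = 4. Minimum is 4 at row 3 (p leaves); pivot element 1/2.
Pivot on row 3; the z-row RHS becomes 8 − (-7)·4 = 36.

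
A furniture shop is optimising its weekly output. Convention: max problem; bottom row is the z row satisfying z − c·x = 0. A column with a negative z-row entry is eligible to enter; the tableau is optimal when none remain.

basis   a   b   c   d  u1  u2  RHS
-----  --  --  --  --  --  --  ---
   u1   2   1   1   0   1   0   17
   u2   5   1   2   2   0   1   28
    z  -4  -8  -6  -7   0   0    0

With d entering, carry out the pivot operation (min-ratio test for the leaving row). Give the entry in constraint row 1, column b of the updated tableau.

Ratio test on column d — row 1: entry 0 ≤ 0; row 2: 28/2 = 14. Minimum is 14 at row 2 (u2 leaves); pivot element 2.
Divide row 2 by 2; eliminate column d from the other rows.
Row 1 update in column b: 1 − 0·(1/2) = 1.

1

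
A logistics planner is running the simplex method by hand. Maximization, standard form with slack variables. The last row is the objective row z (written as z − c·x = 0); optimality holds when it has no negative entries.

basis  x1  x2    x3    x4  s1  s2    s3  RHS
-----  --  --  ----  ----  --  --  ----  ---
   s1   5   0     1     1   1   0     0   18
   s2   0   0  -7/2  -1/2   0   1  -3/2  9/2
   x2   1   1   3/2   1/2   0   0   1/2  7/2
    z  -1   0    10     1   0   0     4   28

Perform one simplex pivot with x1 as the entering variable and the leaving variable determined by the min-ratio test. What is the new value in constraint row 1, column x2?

Ratio test on column x1 — row 1: 18/5 = 18/5; row 2: entry 0 ≤ 0; row 3: (7/2)/1 = 7/2. Minimum is 7/2 at row 3 (x2 leaves); pivot element 1.
Divide row 3 by 1; eliminate column x1 from the other rows.
Row 1 update in column x2: 0 − 5·1 = -5.

-5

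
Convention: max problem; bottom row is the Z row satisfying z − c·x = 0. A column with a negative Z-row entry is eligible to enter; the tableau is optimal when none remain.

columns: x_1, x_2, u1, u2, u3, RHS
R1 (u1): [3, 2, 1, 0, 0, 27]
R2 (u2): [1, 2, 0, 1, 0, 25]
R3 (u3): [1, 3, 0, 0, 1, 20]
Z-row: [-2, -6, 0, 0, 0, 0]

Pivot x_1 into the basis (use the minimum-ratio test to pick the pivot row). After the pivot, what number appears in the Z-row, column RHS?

18

Ratio test on column x_1 — row 1: 27/3 = 9; row 2: 25/1 = 25; row 3: 20/1 = 20. Minimum is 9 at row 1 (u1 leaves); pivot element 3.
Divide row 1 by 3; eliminate column x_1 from the other rows.
Z-row update in column RHS: 0 − (-2)·9 = 18.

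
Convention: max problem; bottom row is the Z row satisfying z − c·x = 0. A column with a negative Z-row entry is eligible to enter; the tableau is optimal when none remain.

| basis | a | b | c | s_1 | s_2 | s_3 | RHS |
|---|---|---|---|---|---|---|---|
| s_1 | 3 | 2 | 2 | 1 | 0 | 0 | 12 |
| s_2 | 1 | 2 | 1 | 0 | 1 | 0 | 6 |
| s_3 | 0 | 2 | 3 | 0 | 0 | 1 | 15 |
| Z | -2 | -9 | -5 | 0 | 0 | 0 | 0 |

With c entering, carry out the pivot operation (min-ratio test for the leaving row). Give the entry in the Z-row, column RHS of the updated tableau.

Ratio test on column c — row 1: 12/2 = 6; row 2: 6/1 = 6; row 3: 15/3 = 5. Minimum is 5 at row 3 (s_3 leaves); pivot element 3.
Divide row 3 by 3; eliminate column c from the other rows.
Z-row update in column RHS: 0 − (-5)·5 = 25.

25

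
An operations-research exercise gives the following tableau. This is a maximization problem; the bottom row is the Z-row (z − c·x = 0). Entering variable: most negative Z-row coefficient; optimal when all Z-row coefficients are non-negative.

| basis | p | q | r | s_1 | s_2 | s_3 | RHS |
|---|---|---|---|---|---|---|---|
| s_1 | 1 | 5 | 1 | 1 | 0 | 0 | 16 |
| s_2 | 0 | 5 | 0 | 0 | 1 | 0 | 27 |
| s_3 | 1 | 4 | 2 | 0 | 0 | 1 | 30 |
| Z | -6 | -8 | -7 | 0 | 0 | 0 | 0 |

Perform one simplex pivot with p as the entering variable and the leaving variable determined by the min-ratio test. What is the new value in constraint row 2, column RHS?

Ratio test on column p — row 1: 16/1 = 16; row 2: entry 0 ≤ 0; row 3: 30/1 = 30. Minimum is 16 at row 1 (s_1 leaves); pivot element 1.
Divide row 1 by 1; eliminate column p from the other rows.
Row 2 update in column RHS: 27 − 0·16 = 27.

27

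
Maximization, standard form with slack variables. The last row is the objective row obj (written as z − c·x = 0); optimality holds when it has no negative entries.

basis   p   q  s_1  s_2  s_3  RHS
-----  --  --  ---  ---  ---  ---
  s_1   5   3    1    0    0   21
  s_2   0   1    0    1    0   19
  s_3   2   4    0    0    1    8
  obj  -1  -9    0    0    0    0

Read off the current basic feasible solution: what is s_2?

19

s_2 is basic (row 2); its value is the RHS of that row, 19.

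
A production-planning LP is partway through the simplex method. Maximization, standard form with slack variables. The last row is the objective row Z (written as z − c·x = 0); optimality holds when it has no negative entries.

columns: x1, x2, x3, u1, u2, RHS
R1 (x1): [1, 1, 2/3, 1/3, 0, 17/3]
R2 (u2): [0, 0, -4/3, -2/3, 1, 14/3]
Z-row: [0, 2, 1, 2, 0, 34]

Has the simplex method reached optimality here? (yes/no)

Every Z-row coefficient is ≥ 0, so the tableau is optimal.

yes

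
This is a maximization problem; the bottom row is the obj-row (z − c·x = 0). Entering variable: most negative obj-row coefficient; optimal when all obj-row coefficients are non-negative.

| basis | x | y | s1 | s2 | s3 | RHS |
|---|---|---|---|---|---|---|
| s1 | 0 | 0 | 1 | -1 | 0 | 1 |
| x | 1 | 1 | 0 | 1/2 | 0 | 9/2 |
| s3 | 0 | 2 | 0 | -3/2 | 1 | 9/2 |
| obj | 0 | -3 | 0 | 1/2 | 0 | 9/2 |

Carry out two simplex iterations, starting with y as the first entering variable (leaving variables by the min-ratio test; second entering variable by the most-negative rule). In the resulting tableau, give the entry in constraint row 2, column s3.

Ratio test on column y — row 1: entry 0 ≤ 0; row 2: (9/2)/1 = 9/2; row 3: (9/2)/2 = 9/4. Minimum is 9/4 at row 3 (s3 leaves); pivot element 2.
Divide row 3 by 2; eliminate column y from the other rows.
Second iteration: most negative obj-row entry is -7/4 in column s2, so s2 enters.
Ratio test on column s2 — row 1: entry -1 ≤ 0; row 2: (9/4)/(5/4) = 9/5; row 3: entry -3/4 ≤ 0. Minimum is 9/5 at row 2 (x leaves); pivot element 5/4.
Divide row 2 by 5/4; eliminate column s2 from the other rows.
After both pivots, the entry at constraint row 2, column s3 is -2/5.

-2/5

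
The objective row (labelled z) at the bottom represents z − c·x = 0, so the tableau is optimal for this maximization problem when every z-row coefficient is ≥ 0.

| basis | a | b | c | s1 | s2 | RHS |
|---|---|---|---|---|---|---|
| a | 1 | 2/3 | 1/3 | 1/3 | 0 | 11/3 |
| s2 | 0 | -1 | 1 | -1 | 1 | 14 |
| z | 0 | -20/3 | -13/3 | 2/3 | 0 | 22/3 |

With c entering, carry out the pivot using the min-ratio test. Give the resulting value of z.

Ratio test on column c — row 1: (11/3)/(1/3) = 11; row 2: 14/1 = 14. Minimum is 11 at row 1 (a leaves); pivot element 1/3.
Pivot on row 1; the z-row RHS becomes 22/3 − (-13/3)·11 = 55.

55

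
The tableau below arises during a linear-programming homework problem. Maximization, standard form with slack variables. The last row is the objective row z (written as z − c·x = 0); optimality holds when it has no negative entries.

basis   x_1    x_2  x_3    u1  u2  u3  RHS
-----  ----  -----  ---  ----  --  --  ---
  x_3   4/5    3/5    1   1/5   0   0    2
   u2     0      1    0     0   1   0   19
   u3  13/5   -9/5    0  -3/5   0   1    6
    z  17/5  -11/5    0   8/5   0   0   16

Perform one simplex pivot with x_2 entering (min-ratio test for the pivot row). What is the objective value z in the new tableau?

70/3

Ratio test on column x_2 — row 1: 2/(3/5) = 10/3; row 2: 19/1 = 19; row 3: entry -9/5 ≤ 0. Minimum is 10/3 at row 1 (x_3 leaves); pivot element 3/5.
Pivot on row 1; the z-row RHS becomes 16 − (-11/5)·(10/3) = 70/3.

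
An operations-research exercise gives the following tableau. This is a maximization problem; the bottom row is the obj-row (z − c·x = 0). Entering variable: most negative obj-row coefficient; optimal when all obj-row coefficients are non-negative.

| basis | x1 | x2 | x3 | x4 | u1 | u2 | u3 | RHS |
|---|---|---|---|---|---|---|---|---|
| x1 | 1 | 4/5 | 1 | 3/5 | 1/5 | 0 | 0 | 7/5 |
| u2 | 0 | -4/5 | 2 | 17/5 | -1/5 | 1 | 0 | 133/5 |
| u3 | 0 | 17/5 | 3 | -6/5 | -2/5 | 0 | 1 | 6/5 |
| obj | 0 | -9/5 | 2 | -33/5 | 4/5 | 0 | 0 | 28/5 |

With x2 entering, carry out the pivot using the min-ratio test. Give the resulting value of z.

106/17

Ratio test on column x2 — row 1: (7/5)/(4/5) = 7/4; row 2: entry -4/5 ≤ 0; row 3: (6/5)/(17/5) = 6/17. Minimum is 6/17 at row 3 (u3 leaves); pivot element 17/5.
Pivot on row 3; the obj-row RHS becomes 28/5 − (-9/5)·(6/17) = 106/17.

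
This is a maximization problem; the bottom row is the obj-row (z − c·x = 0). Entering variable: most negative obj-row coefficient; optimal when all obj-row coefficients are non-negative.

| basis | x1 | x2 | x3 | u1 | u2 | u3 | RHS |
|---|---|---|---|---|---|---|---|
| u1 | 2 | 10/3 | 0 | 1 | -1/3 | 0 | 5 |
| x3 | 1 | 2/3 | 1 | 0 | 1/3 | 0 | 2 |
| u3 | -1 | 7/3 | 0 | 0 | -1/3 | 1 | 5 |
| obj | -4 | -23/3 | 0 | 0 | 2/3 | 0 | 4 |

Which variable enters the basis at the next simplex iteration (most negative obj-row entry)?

Negative obj-row entries: x1: -4, x2: -23/3.
The most negative is -23/3 in column x2, so x2 enters.

x2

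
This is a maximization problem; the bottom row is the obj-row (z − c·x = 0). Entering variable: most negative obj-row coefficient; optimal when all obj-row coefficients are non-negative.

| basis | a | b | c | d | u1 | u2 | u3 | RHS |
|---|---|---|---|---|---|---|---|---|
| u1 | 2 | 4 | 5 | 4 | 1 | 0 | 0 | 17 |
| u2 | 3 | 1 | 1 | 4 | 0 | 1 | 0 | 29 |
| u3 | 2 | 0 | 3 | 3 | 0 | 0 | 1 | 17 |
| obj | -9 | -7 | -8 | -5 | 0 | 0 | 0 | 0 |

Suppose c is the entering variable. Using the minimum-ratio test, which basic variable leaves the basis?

u1

Column c entries and ratios — u1: 17/5 = 17/5; u2: 29/1 = 29; u3: 17/3 = 17/3.
Smallest ratio is 17/5 in the row of u1, so u1 leaves.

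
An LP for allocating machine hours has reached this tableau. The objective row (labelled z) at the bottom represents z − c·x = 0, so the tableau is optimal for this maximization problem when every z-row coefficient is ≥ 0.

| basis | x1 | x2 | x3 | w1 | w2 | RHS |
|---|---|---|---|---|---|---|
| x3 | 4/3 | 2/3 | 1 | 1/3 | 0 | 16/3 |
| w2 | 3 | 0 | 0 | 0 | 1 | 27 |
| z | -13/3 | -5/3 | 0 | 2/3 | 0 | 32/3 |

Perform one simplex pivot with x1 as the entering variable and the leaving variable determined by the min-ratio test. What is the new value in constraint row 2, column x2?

-3/2

Ratio test on column x1 — row 1: (16/3)/(4/3) = 4; row 2: 27/3 = 9. Minimum is 4 at row 1 (x3 leaves); pivot element 4/3.
Divide row 1 by 4/3; eliminate column x1 from the other rows.
Row 2 update in column x2: 0 − 3·(1/2) = -3/2.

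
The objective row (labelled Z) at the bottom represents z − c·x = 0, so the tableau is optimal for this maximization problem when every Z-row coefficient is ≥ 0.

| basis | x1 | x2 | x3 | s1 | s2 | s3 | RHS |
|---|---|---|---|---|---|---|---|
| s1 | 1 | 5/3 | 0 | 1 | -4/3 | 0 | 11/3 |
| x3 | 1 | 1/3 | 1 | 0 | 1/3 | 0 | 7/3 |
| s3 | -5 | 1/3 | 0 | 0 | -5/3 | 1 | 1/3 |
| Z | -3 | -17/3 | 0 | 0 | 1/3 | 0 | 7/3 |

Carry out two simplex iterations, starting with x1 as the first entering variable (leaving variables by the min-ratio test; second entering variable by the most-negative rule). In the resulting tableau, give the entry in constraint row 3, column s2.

5/2

Ratio test on column x1 — row 1: (11/3)/1 = 11/3; row 2: (7/3)/1 = 7/3; row 3: entry -5 ≤ 0. Minimum is 7/3 at row 2 (x3 leaves); pivot element 1.
Divide row 2 by 1; eliminate column x1 from the other rows.
Second iteration: most negative Z-row entry is -14/3 in column x2, so x2 enters.
Ratio test on column x2 — row 1: (4/3)/(4/3) = 1; row 2: (7/3)/(1/3) = 7; row 3: 12/2 = 6. Minimum is 1 at row 1 (s1 leaves); pivot element 4/3.
Divide row 1 by 4/3; eliminate column x2 from the other rows.
After both pivots, the entry at constraint row 3, column s2 is 5/2.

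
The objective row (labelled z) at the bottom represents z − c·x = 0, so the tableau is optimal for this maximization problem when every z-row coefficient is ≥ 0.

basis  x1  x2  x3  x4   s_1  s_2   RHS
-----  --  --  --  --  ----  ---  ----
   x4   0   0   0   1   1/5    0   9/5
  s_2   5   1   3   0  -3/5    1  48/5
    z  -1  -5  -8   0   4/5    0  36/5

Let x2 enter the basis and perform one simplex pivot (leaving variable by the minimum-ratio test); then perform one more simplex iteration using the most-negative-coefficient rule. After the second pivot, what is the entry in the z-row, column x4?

Ratio test on column x2 — row 1: entry 0 ≤ 0; row 2: (48/5)/1 = 48/5. Minimum is 48/5 at row 2 (s_2 leaves); pivot element 1.
Divide row 2 by 1; eliminate column x2 from the other rows.
Second iteration: most negative z-row entry is -11/5 in column s_1, so s_1 enters.
Ratio test on column s_1 — row 1: (9/5)/(1/5) = 9; row 2: entry -3/5 ≤ 0. Minimum is 9 at row 1 (x4 leaves); pivot element 1/5.
Divide row 1 by 1/5; eliminate column s_1 from the other rows.
After both pivots, the entry at the z-row, column x4 is 11.

11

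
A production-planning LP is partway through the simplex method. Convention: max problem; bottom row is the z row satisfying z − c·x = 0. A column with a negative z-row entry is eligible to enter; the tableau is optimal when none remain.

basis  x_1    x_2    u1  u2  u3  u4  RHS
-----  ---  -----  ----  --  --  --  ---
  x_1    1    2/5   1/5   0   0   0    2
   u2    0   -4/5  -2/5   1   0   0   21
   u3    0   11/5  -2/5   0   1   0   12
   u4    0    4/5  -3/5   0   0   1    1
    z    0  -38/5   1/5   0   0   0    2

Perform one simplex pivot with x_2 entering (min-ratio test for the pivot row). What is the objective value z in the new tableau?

23/2

Ratio test on column x_2 — row 1: 2/(2/5) = 5; row 2: entry -4/5 ≤ 0; row 3: 12/(11/5) = 60/11; row 4: 1/(4/5) = 5/4. Minimum is 5/4 at row 4 (u4 leaves); pivot element 4/5.
Pivot on row 4; the z-row RHS becomes 2 − (-38/5)·(5/4) = 23/2.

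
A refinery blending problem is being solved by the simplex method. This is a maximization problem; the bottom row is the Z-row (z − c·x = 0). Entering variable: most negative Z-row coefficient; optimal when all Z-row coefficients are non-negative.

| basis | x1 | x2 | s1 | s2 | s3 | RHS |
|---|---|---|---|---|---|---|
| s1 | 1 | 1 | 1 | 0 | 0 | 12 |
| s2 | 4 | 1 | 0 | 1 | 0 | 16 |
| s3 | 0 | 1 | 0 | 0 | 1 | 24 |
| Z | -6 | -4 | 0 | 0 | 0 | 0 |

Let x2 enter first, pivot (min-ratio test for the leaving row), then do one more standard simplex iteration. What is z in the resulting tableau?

Ratio test on column x2 — row 1: 12/1 = 12; row 2: 16/1 = 16; row 3: 24/1 = 24. Minimum is 12 at row 1 (s1 leaves); pivot element 1.
Pivot on row 1; the Z-row RHS becomes 0 − (-4)·12 = 48.
Next entering variable (most negative Z-row entry -2): x1.
Ratio test on column x1 — row 1: 12/1 = 12; row 2: 4/3 = 4/3; row 3: entry -1 ≤ 0. Minimum is 4/3 at row 2 (s2 leaves); pivot element 3.
After the second pivot the Z-row RHS is 48 − (-2)·(4/3) = 152/3.

152/3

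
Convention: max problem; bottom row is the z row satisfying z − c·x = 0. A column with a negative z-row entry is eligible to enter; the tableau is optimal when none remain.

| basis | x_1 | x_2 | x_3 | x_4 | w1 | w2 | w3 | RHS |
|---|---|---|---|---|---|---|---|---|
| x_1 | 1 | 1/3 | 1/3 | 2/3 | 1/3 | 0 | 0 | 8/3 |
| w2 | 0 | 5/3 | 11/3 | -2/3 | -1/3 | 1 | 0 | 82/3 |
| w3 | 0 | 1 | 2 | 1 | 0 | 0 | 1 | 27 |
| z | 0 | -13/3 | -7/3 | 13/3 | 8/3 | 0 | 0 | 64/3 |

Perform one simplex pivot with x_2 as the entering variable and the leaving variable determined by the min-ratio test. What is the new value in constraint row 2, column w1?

Ratio test on column x_2 — row 1: (8/3)/(1/3) = 8; row 2: (82/3)/(5/3) = 82/5; row 3: 27/1 = 27. Minimum is 8 at row 1 (x_1 leaves); pivot element 1/3.
Divide row 1 by 1/3; eliminate column x_2 from the other rows.
Row 2 update in column w1: -1/3 − (5/3)·1 = -2.

-2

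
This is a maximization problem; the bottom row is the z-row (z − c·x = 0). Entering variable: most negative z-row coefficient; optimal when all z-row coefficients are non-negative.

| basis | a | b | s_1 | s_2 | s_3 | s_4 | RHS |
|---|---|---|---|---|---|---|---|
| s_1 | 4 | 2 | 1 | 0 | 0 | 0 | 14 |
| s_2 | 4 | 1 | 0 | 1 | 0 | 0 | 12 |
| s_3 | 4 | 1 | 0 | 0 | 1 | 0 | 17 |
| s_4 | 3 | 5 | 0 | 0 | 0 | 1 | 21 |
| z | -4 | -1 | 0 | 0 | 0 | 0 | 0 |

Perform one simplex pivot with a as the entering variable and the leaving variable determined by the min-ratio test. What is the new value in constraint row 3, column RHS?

5

Ratio test on column a — row 1: 14/4 = 7/2; row 2: 12/4 = 3; row 3: 17/4 = 17/4; row 4: 21/3 = 7. Minimum is 3 at row 2 (s_2 leaves); pivot element 4.
Divide row 2 by 4; eliminate column a from the other rows.
Row 3 update in column RHS: 17 − 4·3 = 5.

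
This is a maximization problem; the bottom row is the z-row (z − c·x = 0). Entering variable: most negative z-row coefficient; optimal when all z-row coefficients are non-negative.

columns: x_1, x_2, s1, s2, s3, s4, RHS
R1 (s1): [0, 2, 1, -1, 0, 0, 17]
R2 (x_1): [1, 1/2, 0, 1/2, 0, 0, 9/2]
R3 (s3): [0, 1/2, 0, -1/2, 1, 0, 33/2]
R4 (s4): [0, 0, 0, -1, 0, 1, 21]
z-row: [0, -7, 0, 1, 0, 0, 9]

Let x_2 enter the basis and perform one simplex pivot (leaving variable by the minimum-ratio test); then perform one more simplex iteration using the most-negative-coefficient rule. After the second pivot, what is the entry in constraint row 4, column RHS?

Ratio test on column x_2 — row 1: 17/2 = 17/2; row 2: (9/2)/(1/2) = 9; row 3: (33/2)/(1/2) = 33; row 4: entry 0 ≤ 0. Minimum is 17/2 at row 1 (s1 leaves); pivot element 2.
Divide row 1 by 2; eliminate column x_2 from the other rows.
Second iteration: most negative z-row entry is -5/2 in column s2, so s2 enters.
Ratio test on column s2 — row 1: entry -1/2 ≤ 0; row 2: (1/4)/(3/4) = 1/3; row 3: entry -1/4 ≤ 0; row 4: entry -1 ≤ 0. Minimum is 1/3 at row 2 (x_1 leaves); pivot element 3/4.
Divide row 2 by 3/4; eliminate column s2 from the other rows.
After both pivots, the entry at constraint row 4, column RHS is 64/3.

64/3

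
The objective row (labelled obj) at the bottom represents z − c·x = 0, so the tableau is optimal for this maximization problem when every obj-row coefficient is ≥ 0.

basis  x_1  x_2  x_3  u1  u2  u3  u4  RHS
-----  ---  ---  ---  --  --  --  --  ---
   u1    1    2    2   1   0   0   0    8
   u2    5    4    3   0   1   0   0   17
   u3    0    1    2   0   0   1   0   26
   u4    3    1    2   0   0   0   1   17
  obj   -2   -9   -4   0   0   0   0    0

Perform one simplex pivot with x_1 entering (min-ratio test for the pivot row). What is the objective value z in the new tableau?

34/5

Ratio test on column x_1 — row 1: 8/1 = 8; row 2: 17/5 = 17/5; row 3: entry 0 ≤ 0; row 4: 17/3 = 17/3. Minimum is 17/5 at row 2 (u2 leaves); pivot element 5.
Pivot on row 2; the obj-row RHS becomes 0 − (-2)·(17/5) = 34/5.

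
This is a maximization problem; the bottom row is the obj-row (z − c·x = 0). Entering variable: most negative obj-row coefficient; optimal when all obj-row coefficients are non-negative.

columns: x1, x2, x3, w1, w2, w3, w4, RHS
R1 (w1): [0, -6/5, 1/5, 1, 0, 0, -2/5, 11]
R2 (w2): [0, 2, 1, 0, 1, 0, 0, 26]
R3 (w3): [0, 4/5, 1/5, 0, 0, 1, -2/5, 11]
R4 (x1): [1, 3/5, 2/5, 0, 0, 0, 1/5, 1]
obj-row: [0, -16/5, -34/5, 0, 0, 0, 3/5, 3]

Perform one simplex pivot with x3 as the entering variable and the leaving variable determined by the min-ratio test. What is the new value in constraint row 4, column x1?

5/2

Ratio test on column x3 — row 1: 11/(1/5) = 55; row 2: 26/1 = 26; row 3: 11/(1/5) = 55; row 4: 1/(2/5) = 5/2. Minimum is 5/2 at row 4 (x1 leaves); pivot element 2/5.
Divide row 4 by 2/5; eliminate column x3 from the other rows.
In the new row 4, the x1 entry is the old entry divided by the pivot: 1/(2/5) = 5/2.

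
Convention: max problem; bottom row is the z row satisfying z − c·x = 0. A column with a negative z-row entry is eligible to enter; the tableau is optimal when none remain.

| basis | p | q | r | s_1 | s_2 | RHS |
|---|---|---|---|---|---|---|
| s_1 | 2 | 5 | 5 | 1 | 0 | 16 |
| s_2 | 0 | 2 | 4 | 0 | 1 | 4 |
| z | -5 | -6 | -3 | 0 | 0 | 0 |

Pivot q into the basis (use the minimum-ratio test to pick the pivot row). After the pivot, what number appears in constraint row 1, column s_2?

Ratio test on column q — row 1: 16/5 = 16/5; row 2: 4/2 = 2. Minimum is 2 at row 2 (s_2 leaves); pivot element 2.
Divide row 2 by 2; eliminate column q from the other rows.
Row 1 update in column s_2: 0 − 5·(1/2) = -5/2.

-5/2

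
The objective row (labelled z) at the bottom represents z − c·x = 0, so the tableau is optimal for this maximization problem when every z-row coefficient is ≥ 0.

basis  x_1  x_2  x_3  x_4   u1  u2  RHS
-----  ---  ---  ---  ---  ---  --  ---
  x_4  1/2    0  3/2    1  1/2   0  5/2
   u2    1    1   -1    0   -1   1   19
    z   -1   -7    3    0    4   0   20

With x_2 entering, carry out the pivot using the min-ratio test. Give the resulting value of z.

153

Ratio test on column x_2 — row 1: entry 0 ≤ 0; row 2: 19/1 = 19. Minimum is 19 at row 2 (u2 leaves); pivot element 1.
Pivot on row 2; the z-row RHS becomes 20 − (-7)·19 = 153.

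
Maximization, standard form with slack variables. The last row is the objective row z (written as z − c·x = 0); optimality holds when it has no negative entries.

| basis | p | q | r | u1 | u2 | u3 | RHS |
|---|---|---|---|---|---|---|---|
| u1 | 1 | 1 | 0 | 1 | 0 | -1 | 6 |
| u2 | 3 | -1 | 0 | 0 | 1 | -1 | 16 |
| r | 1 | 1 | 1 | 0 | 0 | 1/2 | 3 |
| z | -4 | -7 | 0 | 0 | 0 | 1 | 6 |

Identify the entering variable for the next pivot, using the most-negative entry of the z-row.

q

Negative z-row entries: p: -4, q: -7.
The most negative is -7 in column q, so q enters.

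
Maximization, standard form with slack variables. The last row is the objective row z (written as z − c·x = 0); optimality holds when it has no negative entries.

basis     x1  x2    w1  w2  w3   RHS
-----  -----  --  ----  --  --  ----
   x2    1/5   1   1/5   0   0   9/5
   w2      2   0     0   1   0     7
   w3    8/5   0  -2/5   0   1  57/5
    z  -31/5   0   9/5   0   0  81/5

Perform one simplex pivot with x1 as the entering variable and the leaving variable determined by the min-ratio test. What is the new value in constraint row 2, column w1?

Ratio test on column x1 — row 1: (9/5)/(1/5) = 9; row 2: 7/2 = 7/2; row 3: (57/5)/(8/5) = 57/8. Minimum is 7/2 at row 2 (w2 leaves); pivot element 2.
Divide row 2 by 2; eliminate column x1 from the other rows.
In the new row 2, the w1 entry is the old entry divided by the pivot: 0/2 = 0.

0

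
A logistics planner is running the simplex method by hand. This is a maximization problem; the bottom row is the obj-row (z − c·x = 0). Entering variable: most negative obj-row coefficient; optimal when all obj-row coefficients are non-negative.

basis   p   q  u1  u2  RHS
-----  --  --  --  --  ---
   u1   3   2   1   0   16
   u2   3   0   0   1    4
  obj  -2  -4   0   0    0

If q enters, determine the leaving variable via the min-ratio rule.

Column q entries and ratios — u1: 16/2 = 8; u2: 0 ≤ 0, skip.
Smallest ratio is 8 in the row of u1, so u1 leaves.

u1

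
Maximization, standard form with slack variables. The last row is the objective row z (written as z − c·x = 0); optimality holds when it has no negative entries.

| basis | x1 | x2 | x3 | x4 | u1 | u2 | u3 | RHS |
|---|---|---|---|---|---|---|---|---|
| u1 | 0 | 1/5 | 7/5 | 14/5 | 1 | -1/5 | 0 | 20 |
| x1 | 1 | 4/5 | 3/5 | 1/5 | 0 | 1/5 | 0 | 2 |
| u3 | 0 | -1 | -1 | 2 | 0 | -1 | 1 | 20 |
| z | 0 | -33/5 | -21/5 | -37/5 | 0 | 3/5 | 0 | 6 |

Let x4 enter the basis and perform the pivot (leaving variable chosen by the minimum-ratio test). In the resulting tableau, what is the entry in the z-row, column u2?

Ratio test on column x4 — row 1: 20/(14/5) = 50/7; row 2: 2/(1/5) = 10; row 3: 20/2 = 10. Minimum is 50/7 at row 1 (u1 leaves); pivot element 14/5.
Divide row 1 by 14/5; eliminate column x4 from the other rows.
z-row update in column u2: 3/5 − (-37/5)·(-1/14) = 1/14.

1/14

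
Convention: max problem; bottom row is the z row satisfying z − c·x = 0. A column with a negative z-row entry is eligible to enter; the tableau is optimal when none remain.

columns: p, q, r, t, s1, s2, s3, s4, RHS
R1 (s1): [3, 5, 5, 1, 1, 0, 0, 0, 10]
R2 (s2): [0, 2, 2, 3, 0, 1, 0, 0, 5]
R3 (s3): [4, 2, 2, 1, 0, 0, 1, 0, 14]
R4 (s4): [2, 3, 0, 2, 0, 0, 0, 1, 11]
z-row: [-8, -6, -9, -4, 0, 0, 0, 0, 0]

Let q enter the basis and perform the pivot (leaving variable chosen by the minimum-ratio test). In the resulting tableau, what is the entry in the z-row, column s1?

6/5

Ratio test on column q — row 1: 10/5 = 2; row 2: 5/2 = 5/2; row 3: 14/2 = 7; row 4: 11/3 = 11/3. Minimum is 2 at row 1 (s1 leaves); pivot element 5.
Divide row 1 by 5; eliminate column q from the other rows.
z-row update in column s1: 0 − (-6)·(1/5) = 6/5.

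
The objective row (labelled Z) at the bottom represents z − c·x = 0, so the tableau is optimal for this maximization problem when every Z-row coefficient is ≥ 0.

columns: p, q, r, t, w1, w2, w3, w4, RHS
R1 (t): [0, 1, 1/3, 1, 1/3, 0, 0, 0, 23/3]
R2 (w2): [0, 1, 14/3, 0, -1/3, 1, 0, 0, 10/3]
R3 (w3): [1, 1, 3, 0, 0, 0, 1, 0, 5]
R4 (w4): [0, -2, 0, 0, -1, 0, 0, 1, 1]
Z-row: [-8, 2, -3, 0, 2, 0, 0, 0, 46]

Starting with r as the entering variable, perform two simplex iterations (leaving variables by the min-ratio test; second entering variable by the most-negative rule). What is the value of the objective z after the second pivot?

Ratio test on column r — row 1: (23/3)/(1/3) = 23; row 2: (10/3)/(14/3) = 5/7; row 3: 5/3 = 5/3; row 4: entry 0 ≤ 0. Minimum is 5/7 at row 2 (w2 leaves); pivot element 14/3.
Pivot on row 2; the Z-row RHS becomes 46 − (-3)·(5/7) = 337/7.
Next entering variable (most negative Z-row entry -8): p.
Ratio test on column p — row 1: entry 0 ≤ 0; row 2: entry 0 ≤ 0; row 3: (20/7)/1 = 20/7; row 4: entry 0 ≤ 0. Minimum is 20/7 at row 3 (w3 leaves); pivot element 1.
After the second pivot the Z-row RHS is 337/7 − (-8)·(20/7) = 71.

71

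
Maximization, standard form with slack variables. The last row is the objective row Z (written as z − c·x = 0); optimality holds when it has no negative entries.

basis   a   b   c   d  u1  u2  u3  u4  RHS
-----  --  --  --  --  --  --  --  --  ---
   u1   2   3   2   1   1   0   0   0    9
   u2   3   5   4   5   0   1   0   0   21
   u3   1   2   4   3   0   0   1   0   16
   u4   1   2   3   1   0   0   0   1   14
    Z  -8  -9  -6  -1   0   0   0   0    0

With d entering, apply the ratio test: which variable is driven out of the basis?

Column d entries and ratios — u1: 9/1 = 9; u2: 21/5 = 21/5; u3: 16/3 = 16/3; u4: 14/1 = 14.
Smallest ratio is 21/5 in the row of u2, so u2 leaves.

u2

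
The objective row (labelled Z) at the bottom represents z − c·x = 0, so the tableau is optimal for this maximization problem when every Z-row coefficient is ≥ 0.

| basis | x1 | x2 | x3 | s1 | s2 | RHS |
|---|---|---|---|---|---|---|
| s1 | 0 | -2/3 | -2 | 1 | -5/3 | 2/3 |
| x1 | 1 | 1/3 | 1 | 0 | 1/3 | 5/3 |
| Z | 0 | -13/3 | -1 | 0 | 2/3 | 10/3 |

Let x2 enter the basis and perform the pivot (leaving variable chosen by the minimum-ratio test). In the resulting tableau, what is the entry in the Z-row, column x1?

Ratio test on column x2 — row 1: entry -2/3 ≤ 0; row 2: (5/3)/(1/3) = 5. Minimum is 5 at row 2 (x1 leaves); pivot element 1/3.
Divide row 2 by 1/3; eliminate column x2 from the other rows.
Z-row update in column x1: 0 − (-13/3)·3 = 13.

13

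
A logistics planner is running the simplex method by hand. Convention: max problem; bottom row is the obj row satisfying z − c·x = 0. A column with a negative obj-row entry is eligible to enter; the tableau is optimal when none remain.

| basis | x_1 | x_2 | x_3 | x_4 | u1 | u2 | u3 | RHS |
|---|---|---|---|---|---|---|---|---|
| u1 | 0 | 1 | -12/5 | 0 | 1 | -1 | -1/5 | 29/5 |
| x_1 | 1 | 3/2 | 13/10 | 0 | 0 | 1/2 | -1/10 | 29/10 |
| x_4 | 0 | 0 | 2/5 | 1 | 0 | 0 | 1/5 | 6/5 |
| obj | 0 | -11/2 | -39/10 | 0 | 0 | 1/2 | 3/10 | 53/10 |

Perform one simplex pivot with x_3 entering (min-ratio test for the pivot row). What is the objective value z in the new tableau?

14

Ratio test on column x_3 — row 1: entry -12/5 ≤ 0; row 2: (29/10)/(13/10) = 29/13; row 3: (6/5)/(2/5) = 3. Minimum is 29/13 at row 2 (x_1 leaves); pivot element 13/10.
Pivot on row 2; the obj-row RHS becomes 53/10 − (-39/10)·(29/13) = 14.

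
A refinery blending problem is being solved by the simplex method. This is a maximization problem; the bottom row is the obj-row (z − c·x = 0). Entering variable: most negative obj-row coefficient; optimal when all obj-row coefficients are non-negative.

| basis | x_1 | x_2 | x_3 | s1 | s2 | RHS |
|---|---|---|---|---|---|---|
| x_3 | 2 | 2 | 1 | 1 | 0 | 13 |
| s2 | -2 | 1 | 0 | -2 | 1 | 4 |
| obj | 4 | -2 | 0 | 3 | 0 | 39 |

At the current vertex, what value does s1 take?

0

s1 is not in the basis, so in the current basic feasible solution s1 = 0.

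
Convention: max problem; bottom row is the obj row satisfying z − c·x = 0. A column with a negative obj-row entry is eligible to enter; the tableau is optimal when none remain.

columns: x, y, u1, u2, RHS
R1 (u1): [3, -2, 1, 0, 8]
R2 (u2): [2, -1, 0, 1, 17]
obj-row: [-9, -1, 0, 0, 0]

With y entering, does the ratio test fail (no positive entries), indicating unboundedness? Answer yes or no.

yes

Every constraint-row entry in column y is ≤ 0, so increasing y is unbounded.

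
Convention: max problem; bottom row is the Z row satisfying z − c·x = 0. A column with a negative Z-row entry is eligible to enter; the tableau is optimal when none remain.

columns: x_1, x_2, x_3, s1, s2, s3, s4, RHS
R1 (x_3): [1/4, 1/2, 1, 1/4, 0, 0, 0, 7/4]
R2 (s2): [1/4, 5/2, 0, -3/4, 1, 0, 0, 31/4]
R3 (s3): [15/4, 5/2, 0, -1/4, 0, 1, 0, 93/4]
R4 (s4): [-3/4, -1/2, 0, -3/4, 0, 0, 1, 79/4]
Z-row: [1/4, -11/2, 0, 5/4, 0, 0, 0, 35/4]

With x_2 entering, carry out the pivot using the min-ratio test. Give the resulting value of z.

Ratio test on column x_2 — row 1: (7/4)/(1/2) = 7/2; row 2: (31/4)/(5/2) = 31/10; row 3: (93/4)/(5/2) = 93/10; row 4: entry -1/2 ≤ 0. Minimum is 31/10 at row 2 (s2 leaves); pivot element 5/2.
Pivot on row 2; the Z-row RHS becomes 35/4 − (-11/2)·(31/10) = 129/5.

129/5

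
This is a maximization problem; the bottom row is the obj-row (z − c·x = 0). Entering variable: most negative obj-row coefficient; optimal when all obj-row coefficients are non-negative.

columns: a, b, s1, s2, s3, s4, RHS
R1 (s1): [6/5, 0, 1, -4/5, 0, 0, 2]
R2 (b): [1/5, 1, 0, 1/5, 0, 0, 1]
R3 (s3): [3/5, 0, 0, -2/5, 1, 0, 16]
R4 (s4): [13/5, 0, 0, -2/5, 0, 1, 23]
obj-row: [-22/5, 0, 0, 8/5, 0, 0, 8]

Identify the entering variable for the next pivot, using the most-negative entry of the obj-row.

a

Negative obj-row entries: a: -22/5.
The most negative is -22/5 in column a, so a enters.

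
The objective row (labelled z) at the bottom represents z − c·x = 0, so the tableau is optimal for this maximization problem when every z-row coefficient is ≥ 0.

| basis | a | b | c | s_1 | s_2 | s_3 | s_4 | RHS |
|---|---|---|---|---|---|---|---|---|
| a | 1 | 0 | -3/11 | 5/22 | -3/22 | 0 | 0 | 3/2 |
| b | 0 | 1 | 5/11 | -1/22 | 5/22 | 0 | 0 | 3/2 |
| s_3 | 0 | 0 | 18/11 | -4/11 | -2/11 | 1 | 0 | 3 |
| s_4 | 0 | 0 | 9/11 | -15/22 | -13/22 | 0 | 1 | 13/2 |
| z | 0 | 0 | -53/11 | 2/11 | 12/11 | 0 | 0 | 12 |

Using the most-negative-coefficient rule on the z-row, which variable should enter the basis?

c

Negative z-row entries: c: -53/11.
The most negative is -53/11 in column c, so c enters.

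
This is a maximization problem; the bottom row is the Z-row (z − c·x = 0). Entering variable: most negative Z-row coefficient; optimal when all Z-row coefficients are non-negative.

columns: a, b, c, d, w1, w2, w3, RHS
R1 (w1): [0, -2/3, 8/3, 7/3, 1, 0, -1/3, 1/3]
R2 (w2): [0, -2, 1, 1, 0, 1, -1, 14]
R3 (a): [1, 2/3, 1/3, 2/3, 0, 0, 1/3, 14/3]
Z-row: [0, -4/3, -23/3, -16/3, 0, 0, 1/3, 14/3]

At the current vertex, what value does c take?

0

c is not in the basis, so in the current basic feasible solution c = 0.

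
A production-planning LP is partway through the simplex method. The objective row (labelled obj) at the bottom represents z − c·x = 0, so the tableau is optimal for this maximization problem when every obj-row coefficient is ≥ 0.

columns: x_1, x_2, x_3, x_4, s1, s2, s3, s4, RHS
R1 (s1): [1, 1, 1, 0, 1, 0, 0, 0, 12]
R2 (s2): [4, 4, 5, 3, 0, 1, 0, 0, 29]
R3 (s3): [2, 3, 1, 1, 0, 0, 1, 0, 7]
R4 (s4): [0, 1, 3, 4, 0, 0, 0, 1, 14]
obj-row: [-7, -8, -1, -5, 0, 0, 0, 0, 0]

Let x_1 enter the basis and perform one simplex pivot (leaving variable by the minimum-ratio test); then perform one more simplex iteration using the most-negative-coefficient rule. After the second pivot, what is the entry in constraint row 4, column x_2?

Ratio test on column x_1 — row 1: 12/1 = 12; row 2: 29/4 = 29/4; row 3: 7/2 = 7/2; row 4: entry 0 ≤ 0. Minimum is 7/2 at row 3 (s3 leaves); pivot element 2.
Divide row 3 by 2; eliminate column x_1 from the other rows.
Second iteration: most negative obj-row entry is -3/2 in column x_4, so x_4 enters.
Ratio test on column x_4 — row 1: entry -1/2 ≤ 0; row 2: 15/1 = 15; row 3: (7/2)/(1/2) = 7; row 4: 14/4 = 7/2. Minimum is 7/2 at row 4 (s4 leaves); pivot element 4.
Divide row 4 by 4; eliminate column x_4 from the other rows.
After both pivots, the entry at constraint row 4, column x_2 is 1/4.

1/4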